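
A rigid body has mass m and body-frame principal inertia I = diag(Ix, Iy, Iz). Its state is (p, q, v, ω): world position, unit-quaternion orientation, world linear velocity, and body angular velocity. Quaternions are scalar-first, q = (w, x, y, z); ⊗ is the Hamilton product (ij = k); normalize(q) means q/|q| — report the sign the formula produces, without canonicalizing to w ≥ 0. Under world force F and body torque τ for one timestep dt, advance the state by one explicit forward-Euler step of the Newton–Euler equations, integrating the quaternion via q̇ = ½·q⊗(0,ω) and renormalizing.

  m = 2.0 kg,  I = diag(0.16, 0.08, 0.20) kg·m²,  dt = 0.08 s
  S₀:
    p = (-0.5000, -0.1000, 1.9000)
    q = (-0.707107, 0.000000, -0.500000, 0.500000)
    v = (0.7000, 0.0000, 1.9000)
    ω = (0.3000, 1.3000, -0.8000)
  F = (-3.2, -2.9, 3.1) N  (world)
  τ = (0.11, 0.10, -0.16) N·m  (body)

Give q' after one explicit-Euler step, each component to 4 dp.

q' = (-0.6638, -0.0184, -0.5297, 0.5276)

q⊗(0,ω) = (1.0500000, -0.4621321, -0.7692391, 0.7156856)
updated quaternion q' = (-0.6638, -0.0184, -0.5297, 0.5276)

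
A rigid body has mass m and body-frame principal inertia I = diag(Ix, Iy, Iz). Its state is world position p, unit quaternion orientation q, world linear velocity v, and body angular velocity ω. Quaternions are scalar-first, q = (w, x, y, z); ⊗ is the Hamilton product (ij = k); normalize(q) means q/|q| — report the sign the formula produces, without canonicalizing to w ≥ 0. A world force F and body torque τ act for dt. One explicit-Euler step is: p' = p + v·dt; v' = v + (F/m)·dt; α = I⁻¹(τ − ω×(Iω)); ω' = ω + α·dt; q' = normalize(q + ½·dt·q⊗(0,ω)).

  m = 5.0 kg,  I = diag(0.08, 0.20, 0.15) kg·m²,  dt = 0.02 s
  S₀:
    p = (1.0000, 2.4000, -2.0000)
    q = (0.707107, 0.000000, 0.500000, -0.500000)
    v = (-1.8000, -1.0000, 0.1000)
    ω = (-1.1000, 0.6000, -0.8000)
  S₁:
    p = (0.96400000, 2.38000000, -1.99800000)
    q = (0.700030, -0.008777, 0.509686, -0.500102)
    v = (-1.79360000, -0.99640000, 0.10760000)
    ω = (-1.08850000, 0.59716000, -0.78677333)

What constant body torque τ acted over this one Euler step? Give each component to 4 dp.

ω₁ − ω₀ = (0.01150000, -0.00284000, 0.01322667)
ω₀×(Iω₀) = (0.0240, -0.0616, -0.0792)
applied torque τ = (0.0700, -0.0900, 0.0200)

τ = (0.0700, -0.0900, 0.0200)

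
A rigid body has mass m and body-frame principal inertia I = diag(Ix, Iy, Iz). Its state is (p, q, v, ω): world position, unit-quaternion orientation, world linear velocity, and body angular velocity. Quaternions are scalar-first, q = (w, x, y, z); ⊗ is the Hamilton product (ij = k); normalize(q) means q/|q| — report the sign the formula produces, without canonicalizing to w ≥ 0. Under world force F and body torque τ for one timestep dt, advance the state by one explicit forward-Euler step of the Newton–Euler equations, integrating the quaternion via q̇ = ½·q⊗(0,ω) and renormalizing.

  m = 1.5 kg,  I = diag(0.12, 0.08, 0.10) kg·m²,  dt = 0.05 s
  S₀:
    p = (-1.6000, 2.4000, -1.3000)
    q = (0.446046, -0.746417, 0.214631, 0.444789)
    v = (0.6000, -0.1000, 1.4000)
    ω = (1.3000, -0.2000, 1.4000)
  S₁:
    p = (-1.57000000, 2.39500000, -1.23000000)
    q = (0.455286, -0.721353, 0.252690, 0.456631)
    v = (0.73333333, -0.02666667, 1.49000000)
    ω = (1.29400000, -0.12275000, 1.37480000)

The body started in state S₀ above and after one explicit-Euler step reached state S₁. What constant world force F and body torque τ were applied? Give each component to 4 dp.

ω₁ − ω₀ = (-0.00600000, 0.07725000, -0.02520000)
ω₀×(Iω₀) = (-0.0056, 0.0364, 0.0104)
I·α + gyro = (-0.0200, 0.1600, -0.0400)
velocity change Δv = (0.13333333, 0.07333333, 0.09000000)
F = m·Δv/dt = (4.0000, 2.2000, 2.7000)

F = (4.0000, 2.2000, 2.7000)
τ = (-0.0200, 0.1600, -0.0400)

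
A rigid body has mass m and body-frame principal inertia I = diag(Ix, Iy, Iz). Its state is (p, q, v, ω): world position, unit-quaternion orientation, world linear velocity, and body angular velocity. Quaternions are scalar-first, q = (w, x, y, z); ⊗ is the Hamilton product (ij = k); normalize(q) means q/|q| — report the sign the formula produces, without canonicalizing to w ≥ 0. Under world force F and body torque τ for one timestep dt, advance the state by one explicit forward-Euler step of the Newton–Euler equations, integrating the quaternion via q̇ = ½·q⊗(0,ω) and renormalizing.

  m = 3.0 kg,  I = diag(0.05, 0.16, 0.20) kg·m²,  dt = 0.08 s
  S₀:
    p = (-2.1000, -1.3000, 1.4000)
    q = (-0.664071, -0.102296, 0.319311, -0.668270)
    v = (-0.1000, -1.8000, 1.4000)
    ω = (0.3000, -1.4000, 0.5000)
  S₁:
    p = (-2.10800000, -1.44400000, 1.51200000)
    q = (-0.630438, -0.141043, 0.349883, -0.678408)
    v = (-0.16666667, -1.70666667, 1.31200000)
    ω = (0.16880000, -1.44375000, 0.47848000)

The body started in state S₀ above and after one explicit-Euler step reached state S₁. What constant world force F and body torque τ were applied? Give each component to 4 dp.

F = (-2.5000, 3.5000, -3.3000)
τ = (-0.1100, -0.1100, -0.1000)

ω₁ − ω₀ = (-0.13120000, -0.04375000, -0.02152000)
τ = I·(Δω/dt) + ω₀×(Iω₀) = (-0.1100, -0.1100, -0.1000)
Δv = v₁−v₀ = (-0.06666667, 0.09333333, -0.08800000)
applied force F = (-2.5000, 3.5000, -3.3000)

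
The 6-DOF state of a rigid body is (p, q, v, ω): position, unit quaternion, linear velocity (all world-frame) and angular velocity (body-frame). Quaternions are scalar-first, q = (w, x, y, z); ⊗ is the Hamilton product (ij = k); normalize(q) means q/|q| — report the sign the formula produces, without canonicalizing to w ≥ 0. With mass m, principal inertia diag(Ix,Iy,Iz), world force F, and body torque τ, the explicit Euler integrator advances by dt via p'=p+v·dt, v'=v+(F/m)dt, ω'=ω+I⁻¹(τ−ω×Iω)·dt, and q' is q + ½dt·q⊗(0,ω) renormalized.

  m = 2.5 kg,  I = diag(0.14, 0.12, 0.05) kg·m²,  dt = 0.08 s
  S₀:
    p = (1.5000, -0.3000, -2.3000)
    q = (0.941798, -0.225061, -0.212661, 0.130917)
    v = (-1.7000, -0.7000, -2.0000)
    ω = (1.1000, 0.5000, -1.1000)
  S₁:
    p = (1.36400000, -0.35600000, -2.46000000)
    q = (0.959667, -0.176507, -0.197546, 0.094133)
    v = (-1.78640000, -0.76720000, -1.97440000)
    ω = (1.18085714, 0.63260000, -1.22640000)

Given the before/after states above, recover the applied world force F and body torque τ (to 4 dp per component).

F = (-2.7000, -2.1000, 0.8000)
τ = (0.1800, 0.0900, -0.0900)

Δv = v₁−v₀ = (-0.08640000, -0.06720000, 0.02560000)
applied force F = (-2.7000, -2.1000, 0.8000)
Δω = ω₁−ω₀ = (0.08085714, 0.13260000, -0.12640000)
τ = I·(Δω/dt) + ω₀×(Iω₀) = (0.1800, 0.0900, -0.0900)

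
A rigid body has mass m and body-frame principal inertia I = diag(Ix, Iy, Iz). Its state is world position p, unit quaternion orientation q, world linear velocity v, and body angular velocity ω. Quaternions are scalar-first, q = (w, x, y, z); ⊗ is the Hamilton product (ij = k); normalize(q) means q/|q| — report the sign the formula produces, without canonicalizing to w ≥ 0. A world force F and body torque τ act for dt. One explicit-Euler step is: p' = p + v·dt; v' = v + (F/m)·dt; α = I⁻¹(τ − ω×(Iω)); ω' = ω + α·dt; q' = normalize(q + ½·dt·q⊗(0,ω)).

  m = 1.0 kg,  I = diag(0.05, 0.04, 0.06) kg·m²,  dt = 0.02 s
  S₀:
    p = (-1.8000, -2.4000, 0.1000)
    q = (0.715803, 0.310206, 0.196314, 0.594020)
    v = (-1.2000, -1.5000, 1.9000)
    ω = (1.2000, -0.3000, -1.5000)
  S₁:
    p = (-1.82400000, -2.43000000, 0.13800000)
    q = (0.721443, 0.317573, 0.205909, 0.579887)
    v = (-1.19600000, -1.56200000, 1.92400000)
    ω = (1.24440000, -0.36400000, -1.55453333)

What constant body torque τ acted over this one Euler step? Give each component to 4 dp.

rate change Δω = (0.04440000, -0.06400000, -0.05453333)
ω₀×(Iω₀) = (0.0090, 0.0180, 0.0036)
applied torque τ = (0.1200, -0.1100, -0.1600)

τ = (0.1200, -0.1100, -0.1600)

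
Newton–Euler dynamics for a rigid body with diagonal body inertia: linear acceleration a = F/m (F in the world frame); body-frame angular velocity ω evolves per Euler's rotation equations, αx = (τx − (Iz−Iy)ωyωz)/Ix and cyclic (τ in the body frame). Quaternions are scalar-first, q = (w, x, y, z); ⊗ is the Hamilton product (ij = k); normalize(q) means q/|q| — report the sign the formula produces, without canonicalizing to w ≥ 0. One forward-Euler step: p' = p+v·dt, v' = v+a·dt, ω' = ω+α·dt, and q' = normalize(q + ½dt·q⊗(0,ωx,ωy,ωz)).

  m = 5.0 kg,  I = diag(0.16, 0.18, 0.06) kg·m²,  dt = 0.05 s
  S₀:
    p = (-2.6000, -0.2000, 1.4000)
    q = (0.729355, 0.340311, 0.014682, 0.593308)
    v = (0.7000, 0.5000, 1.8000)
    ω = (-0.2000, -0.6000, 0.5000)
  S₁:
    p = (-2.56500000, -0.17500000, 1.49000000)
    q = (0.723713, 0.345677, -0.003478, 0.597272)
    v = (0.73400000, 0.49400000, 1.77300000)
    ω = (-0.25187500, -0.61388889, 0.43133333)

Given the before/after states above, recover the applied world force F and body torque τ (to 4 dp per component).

Δω = ω₁−ω₀ = (-0.05187500, -0.01388889, -0.06866667)
I·α + gyro = (-0.1300, -0.0600, -0.0800)
Δv = v₁−v₀ = (0.03400000, -0.00600000, -0.02700000)
m·(v₁−v₀)/dt = (3.4000, -0.6000, -2.7000)

F = (3.4000, -0.6000, -2.7000)
τ = (-0.1300, -0.0600, -0.0800)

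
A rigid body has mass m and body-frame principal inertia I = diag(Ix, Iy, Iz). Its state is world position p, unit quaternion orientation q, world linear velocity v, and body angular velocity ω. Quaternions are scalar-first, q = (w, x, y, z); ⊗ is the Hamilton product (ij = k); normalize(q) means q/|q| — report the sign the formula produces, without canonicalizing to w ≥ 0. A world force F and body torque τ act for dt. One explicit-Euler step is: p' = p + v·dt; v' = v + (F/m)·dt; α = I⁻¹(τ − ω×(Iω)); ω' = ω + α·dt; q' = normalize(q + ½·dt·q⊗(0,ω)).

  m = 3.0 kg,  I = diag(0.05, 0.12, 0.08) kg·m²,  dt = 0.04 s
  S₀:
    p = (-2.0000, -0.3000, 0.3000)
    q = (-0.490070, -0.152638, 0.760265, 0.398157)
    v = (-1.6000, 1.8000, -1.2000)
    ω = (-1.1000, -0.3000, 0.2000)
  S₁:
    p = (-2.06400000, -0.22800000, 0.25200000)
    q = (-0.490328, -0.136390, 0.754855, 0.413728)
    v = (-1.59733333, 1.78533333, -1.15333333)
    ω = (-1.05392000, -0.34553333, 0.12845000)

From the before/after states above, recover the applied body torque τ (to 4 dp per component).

τ = (0.0600, -0.1300, -0.1200)

Δω = ω₁−ω₀ = (0.04608000, -0.04553333, -0.07155000)
ω₀×(Iω₀) = (0.0024, 0.0066, 0.0231)
τ = I·(Δω/dt) + ω₀×(Iω₀) = (0.0600, -0.1300, -0.1200)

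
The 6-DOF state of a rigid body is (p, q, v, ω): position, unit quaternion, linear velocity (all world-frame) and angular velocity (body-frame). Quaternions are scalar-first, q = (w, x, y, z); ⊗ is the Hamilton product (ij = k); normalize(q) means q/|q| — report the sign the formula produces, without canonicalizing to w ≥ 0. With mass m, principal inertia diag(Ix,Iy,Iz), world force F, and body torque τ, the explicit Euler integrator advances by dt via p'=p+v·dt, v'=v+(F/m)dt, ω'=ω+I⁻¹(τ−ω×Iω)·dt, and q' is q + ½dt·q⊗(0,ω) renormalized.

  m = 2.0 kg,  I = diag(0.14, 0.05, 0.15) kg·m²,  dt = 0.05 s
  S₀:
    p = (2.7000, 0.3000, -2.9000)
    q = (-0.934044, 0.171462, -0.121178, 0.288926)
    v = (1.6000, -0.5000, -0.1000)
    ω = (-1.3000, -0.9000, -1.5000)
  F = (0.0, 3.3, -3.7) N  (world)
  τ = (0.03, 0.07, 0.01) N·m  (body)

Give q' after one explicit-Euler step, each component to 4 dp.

q' = (-0.9190, 0.2125, -0.1030, 0.3157)

Hamilton product q⊗(0,ω) = (0.5472294, 1.6560576, 0.7222288, 1.0892188)
q' = normalize(q + ½dt·q⊗(0,ω)) = (-0.9190, 0.2125, -0.1030, 0.3157)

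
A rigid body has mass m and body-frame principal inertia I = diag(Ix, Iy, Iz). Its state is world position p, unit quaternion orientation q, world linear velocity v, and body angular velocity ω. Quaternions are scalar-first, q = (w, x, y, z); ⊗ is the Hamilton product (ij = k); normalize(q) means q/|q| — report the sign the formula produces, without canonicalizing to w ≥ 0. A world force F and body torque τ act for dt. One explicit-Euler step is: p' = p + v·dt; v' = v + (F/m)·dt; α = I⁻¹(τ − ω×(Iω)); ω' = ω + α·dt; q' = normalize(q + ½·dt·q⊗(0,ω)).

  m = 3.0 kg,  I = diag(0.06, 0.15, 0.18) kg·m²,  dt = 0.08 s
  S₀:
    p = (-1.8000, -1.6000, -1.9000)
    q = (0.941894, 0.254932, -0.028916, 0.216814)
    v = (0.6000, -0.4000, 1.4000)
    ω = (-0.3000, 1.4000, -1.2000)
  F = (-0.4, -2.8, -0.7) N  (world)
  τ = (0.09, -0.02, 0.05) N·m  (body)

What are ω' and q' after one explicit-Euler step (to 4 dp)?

ω×(Iω) gyroscopic = (-0.0504, -0.0432, -0.0378)
angular accel α = (2.3400, 0.1547, 0.4878)
ω + α·dt = (-0.1128, 1.4124, -1.1610)
q⊗(0,ω) = (0.3771388, -0.5514086, 1.5595258, -0.7820428)
updated quaternion q' = (0.9543, 0.2322, 0.0334, 0.1850)

ω' = (-0.1128, 1.4124, -1.1610)
q' = (0.9543, 0.2322, 0.0334, 0.1850)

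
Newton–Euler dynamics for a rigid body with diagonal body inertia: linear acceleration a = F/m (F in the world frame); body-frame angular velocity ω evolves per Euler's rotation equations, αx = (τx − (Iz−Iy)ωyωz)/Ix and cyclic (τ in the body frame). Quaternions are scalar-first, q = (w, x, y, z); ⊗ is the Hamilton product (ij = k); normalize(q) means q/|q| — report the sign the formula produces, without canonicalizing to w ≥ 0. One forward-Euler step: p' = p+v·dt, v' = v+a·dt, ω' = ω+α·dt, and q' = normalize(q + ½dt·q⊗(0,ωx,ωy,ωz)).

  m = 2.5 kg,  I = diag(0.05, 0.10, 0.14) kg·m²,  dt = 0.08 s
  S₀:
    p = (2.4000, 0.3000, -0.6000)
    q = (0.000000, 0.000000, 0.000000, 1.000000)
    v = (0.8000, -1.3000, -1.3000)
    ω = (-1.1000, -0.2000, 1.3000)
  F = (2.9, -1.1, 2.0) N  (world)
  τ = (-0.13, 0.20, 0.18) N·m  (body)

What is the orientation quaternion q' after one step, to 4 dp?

q' = (-0.0519, 0.0080, -0.0439, 0.9977)

2q̇ = q⊗(0,ω) = (-1.3000000, 0.2000000, -1.1000000, 0.0000000)
q' = normalize(q + ½dt·q⊗(0,ω)) = (-0.0519, 0.0080, -0.0439, 0.9977)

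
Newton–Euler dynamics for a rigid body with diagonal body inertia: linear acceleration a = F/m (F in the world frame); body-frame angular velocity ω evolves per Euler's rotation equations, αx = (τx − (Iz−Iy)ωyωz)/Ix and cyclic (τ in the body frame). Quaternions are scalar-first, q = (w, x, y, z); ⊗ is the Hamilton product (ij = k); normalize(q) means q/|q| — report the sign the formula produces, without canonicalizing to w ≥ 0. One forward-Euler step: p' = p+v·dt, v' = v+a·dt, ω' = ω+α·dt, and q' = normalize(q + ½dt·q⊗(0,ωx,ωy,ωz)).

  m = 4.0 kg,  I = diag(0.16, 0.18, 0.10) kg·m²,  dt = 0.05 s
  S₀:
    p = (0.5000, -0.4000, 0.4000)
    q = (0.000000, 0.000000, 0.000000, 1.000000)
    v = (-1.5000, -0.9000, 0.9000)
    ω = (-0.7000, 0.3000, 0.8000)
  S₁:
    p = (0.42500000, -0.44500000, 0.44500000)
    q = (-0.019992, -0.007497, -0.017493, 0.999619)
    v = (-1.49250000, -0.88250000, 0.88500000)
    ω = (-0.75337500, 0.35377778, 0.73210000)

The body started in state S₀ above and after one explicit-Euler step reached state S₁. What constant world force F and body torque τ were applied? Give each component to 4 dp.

v₁ − v₀ = (0.00750000, 0.01750000, -0.01500000)
applied force F = (0.6000, 1.4000, -1.2000)
Δω = ω₁−ω₀ = (-0.05337500, 0.05377778, -0.06790000)
gyro term ω₀×Iω₀ = (-0.0192, -0.0336, -0.0042)
τ = I·(Δω/dt) + ω₀×(Iω₀) = (-0.1900, 0.1600, -0.1400)

F = (0.6000, 1.4000, -1.2000)
τ = (-0.1900, 0.1600, -0.1400)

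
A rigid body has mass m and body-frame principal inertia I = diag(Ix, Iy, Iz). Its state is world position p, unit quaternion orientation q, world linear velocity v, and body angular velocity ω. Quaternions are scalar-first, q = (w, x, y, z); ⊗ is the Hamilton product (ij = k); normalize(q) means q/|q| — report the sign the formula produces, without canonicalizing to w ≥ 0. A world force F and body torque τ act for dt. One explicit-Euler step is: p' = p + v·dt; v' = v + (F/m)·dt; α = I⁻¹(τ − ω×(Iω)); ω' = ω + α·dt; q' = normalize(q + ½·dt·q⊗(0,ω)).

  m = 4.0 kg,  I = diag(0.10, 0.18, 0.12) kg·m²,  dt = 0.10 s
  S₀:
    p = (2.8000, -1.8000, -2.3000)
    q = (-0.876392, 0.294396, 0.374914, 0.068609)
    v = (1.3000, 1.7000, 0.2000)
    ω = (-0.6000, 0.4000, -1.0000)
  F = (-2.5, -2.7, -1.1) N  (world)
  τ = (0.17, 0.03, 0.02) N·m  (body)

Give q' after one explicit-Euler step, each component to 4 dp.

2q̇ = q⊗(0,ω) = (0.0952810, 0.1234776, -0.0973262, 1.2190988)
q + ½dt·q⊗(0,ω), renormalized = (-0.8700, 0.3000, 0.3693, 0.1293)

q' = (-0.8700, 0.3000, 0.3693, 0.1293)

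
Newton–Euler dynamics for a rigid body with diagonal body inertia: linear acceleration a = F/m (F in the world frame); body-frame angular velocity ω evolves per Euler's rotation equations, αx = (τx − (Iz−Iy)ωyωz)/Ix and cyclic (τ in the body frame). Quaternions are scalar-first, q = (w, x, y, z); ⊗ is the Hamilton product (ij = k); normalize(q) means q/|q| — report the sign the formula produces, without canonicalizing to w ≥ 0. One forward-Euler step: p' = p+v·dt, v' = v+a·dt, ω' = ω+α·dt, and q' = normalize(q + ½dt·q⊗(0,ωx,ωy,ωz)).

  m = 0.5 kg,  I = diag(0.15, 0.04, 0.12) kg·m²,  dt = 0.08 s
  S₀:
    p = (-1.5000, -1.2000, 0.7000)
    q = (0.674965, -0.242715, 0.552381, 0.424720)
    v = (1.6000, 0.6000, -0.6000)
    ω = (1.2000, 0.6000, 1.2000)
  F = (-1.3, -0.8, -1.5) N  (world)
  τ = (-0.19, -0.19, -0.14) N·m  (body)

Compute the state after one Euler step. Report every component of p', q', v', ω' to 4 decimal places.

precession coupling ω×(Iω) = (0.0576, 0.0432, -0.0792)
(τ − ω×Iω)/I = (-1.6507, -5.8300, -0.5067)
ω + α·dt = (1.0679, 0.1336, 1.1595)
2q̇ = q⊗(0,ω) = (-0.5498346, 1.2179832, 1.2059010, 0.0014718)
q + ½dt·q⊗(0,ω), renormalized = (0.6513, -0.1935, 0.5991, 0.4237)
linear accel F/m = (-2.6000, -1.6000, -3.0000)
new position p' = (-1.3720, -1.1520, 0.6520)
new velocity v' = (1.3920, 0.4720, -0.8400)

p' = (-1.3720, -1.1520, 0.6520)
q' = (0.6513, -0.1935, 0.5991, 0.4237)
v' = (1.3920, 0.4720, -0.8400)
ω' = (1.0679, 0.1336, 1.1595)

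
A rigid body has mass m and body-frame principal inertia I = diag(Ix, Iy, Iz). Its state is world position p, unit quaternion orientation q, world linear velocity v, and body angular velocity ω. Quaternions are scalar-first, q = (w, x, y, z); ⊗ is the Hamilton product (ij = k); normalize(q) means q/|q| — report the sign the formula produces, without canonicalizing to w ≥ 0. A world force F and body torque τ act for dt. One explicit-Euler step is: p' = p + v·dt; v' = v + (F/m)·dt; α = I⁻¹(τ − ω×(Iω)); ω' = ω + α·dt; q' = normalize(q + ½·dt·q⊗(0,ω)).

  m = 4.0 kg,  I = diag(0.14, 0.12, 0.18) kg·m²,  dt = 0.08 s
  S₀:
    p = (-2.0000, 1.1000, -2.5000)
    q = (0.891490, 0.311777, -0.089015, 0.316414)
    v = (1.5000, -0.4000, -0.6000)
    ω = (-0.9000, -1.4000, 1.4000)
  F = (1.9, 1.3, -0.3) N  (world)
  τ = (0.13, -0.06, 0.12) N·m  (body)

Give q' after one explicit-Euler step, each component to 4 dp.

q' = (0.8767, 0.2913, -0.1672, 0.3444)

Hamilton product q⊗(0,ω) = (-0.2870013, -0.4839824, -1.9693464, 0.7314847)
q' = normalize(q + ½dt·q⊗(0,ω)) = (0.8767, 0.2913, -0.1672, 0.3444)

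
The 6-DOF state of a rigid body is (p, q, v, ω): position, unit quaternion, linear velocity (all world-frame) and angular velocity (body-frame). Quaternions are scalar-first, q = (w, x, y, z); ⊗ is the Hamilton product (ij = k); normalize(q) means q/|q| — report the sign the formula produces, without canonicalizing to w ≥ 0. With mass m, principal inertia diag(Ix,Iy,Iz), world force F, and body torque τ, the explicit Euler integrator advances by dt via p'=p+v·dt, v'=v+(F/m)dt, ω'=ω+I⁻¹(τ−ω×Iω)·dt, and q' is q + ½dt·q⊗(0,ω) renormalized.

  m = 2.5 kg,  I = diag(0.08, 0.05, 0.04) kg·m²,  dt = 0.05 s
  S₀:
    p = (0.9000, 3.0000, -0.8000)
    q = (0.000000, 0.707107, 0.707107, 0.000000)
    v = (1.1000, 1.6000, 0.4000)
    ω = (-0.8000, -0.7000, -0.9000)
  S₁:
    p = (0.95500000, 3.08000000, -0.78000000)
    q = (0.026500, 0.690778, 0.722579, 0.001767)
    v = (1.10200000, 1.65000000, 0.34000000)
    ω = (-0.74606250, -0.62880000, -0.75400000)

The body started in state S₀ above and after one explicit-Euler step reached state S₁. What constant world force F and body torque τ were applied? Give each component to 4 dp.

velocity change Δv = (0.00200000, 0.05000000, -0.06000000)
F = m·Δv/dt = (0.1000, 2.5000, -3.0000)
rate change Δω = (0.05393750, 0.07120000, 0.14600000)
I·α + gyro = (0.0800, 0.1000, 0.1000)

F = (0.1000, 2.5000, -3.0000)
τ = (0.0800, 0.1000, 0.1000)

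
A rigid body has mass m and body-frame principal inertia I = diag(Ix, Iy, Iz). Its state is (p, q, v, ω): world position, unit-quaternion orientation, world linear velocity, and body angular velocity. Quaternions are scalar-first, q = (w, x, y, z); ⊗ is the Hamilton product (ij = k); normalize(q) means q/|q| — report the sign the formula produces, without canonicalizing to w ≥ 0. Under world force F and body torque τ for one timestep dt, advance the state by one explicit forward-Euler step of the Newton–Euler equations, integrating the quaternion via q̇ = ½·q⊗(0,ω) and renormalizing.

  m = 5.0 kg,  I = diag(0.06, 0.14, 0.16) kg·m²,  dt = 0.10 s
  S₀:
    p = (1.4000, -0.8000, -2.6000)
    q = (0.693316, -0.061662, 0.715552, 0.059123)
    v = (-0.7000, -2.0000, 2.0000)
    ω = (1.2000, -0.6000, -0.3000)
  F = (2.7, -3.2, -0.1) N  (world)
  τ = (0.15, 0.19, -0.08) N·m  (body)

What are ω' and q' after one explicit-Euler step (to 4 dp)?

gyro term ω×Iω = (0.0036, 0.0360, -0.0576)
α = I⁻¹(τ − ω×Iω) = (2.4400, 1.1000, -0.1400)
ω' = ω + α·dt = (1.4440, -0.4900, -0.3140)
2q̇ = q⊗(0,ω) = (0.5210625, 0.6527874, -0.3635406, -1.0296600)
q + ½dt·q⊗(0,ω), renormalized = (0.7177, -0.0290, 0.6957, 0.0076)

ω' = (1.4440, -0.4900, -0.3140)
q' = (0.7177, -0.0290, 0.6957, 0.0076)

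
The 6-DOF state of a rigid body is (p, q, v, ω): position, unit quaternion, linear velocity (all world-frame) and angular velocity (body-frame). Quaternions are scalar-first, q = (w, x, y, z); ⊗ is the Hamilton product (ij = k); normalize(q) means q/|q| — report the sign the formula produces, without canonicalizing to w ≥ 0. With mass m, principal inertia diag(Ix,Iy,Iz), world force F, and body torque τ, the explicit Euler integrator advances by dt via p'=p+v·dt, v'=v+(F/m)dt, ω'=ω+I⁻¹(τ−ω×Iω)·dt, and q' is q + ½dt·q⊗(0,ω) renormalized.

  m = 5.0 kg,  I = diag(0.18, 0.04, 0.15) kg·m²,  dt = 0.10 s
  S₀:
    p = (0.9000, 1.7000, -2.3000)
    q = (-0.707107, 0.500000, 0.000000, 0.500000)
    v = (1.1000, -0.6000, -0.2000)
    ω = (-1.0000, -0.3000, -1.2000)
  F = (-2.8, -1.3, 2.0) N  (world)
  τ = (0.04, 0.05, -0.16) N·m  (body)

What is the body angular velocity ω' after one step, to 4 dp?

ω' = (-0.9998, -0.2650, -1.2787)

ω×(Iω) gyroscopic = (0.0396, 0.0360, -0.0420)
α = I⁻¹(τ − ω×Iω) = (0.0022, 0.3500, -0.7867)
ω' = ω + α·dt = (-0.9998, -0.2650, -1.2787)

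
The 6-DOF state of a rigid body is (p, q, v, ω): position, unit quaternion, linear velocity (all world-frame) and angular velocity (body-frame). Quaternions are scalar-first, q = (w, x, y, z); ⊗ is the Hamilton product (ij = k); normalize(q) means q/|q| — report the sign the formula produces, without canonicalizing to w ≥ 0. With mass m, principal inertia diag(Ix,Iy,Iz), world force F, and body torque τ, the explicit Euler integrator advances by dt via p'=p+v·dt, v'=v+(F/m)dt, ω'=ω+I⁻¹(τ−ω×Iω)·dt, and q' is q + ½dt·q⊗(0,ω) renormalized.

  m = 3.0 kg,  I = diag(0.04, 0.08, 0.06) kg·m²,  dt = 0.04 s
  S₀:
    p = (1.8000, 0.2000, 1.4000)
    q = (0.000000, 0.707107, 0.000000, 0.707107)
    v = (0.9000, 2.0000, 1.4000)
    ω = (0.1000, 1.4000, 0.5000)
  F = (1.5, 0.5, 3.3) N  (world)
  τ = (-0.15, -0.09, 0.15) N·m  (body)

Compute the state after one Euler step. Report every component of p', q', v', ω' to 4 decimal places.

new position p' = (1.8360, 0.2800, 1.4560)
v' = v + a·dt = (0.9200, 2.0067, 1.4440)
precession coupling ω×(Iω) = (-0.0140, -0.0010, 0.0056)
angular accel α = (-3.4000, -1.1125, 2.4067)
new body rate ω' = (-0.0360, 1.3555, 0.5963)
q⊗(0,ω) = (-0.4242642, -0.9899498, -0.2828428, 0.9899498)
q + ½dt·q⊗(0,ω), renormalized = (-0.0085, 0.6870, -0.0057, 0.7266)

p' = (1.8360, 0.2800, 1.4560)
q' = (-0.0085, 0.6870, -0.0057, 0.7266)
v' = (0.9200, 2.0067, 1.4440)
ω' = (-0.0360, 1.3555, 0.5963)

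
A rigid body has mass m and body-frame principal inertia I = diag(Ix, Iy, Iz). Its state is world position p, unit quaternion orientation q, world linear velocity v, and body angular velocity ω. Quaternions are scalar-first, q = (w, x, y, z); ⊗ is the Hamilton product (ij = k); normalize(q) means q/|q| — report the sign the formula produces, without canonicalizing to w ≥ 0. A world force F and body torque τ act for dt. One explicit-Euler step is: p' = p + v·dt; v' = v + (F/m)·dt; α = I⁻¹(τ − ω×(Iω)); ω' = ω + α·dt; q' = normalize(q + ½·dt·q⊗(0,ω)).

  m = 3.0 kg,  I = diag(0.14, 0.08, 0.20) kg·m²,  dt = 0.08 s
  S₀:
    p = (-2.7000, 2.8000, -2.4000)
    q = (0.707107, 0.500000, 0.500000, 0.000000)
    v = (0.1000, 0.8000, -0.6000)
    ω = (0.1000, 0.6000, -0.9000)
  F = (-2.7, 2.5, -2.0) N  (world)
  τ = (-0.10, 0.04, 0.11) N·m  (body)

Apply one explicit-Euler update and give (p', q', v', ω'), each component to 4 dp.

a = F/m = (-0.9000, 0.8333, -0.6667)
new position p' = (-2.6920, 2.8640, -2.4480)
new velocity v' = (0.0280, 0.8667, -0.6533)
angular accel α = (-0.2514, 0.4325, 0.5680)
new body rate ω' = (0.0799, 0.6346, -0.8546)
q⊗(0,ω) = (-0.3500000, -0.3792893, 0.8742642, -0.3863963)
updated quaternion q' = (0.6925, 0.4844, 0.5345, -0.0154)

p' = (-2.6920, 2.8640, -2.4480)
q' = (0.6925, 0.4844, 0.5345, -0.0154)
v' = (0.0280, 0.8667, -0.6533)
ω' = (0.0799, 0.6346, -0.8546)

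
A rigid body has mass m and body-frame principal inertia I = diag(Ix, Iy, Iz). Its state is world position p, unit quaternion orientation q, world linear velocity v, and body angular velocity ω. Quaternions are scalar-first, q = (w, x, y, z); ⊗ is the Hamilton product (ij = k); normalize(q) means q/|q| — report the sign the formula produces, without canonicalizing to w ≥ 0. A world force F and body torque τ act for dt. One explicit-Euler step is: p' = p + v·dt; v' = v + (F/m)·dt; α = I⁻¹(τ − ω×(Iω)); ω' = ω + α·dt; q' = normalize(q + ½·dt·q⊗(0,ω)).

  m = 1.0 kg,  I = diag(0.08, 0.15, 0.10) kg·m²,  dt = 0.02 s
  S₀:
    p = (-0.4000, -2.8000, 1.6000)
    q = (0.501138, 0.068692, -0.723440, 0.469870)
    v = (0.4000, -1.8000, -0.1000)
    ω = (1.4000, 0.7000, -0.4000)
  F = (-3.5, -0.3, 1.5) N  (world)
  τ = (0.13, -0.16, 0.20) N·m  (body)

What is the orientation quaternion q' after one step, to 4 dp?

Hamilton product q⊗(0,ω) = (0.5981872, 0.6620602, 1.0360914, 0.8604452)
q' = normalize(q + ½dt·q⊗(0,ω)) = (0.5071, 0.0753, -0.7130, 0.4784)

q' = (0.5071, 0.0753, -0.7130, 0.4784)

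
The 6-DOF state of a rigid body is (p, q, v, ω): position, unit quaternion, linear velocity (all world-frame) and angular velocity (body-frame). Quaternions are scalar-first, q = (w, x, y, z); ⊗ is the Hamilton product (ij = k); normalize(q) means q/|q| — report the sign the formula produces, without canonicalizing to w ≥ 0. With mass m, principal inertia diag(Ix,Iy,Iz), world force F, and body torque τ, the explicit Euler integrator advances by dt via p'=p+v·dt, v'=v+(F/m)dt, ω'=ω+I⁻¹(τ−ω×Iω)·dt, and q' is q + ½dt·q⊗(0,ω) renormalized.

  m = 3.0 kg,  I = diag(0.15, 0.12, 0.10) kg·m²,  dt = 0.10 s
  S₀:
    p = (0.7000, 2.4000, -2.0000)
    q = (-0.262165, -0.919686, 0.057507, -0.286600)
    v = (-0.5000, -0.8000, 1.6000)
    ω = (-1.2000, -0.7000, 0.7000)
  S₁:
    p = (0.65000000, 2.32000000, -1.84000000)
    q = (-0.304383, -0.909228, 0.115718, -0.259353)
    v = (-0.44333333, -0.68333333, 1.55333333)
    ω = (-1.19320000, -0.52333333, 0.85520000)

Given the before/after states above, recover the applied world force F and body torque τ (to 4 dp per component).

v₁ − v₀ = (0.05666667, 0.11666667, -0.04666667)
F = m·Δv/dt = (1.7000, 3.5000, -1.4000)
rate change Δω = (0.00680000, 0.17666667, 0.15520000)
applied torque τ = (0.0200, 0.1700, 0.1300)

F = (1.7000, 3.5000, -1.4000)
τ = (0.0200, 0.1700, 0.1300)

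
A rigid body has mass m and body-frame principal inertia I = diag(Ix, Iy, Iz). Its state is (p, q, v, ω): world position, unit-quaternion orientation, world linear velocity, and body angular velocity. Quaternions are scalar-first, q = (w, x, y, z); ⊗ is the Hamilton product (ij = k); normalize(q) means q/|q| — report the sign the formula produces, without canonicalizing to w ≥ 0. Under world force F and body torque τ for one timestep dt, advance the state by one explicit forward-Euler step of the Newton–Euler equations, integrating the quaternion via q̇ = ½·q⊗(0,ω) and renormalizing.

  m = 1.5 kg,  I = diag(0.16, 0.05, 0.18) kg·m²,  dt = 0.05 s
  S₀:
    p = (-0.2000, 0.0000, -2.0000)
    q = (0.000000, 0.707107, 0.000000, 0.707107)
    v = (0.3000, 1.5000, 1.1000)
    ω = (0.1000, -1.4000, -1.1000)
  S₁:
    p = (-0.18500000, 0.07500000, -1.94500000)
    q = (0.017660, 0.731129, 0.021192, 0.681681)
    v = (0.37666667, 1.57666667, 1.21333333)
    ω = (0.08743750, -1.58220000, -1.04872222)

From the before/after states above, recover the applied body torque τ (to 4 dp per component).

ω₁ − ω₀ = (-0.01256250, -0.18220000, 0.05127778)
gyro term ω₀×Iω₀ = (0.2002, 0.0022, 0.0154)
applied torque τ = (0.1600, -0.1800, 0.2000)

τ = (0.1600, -0.1800, 0.2000)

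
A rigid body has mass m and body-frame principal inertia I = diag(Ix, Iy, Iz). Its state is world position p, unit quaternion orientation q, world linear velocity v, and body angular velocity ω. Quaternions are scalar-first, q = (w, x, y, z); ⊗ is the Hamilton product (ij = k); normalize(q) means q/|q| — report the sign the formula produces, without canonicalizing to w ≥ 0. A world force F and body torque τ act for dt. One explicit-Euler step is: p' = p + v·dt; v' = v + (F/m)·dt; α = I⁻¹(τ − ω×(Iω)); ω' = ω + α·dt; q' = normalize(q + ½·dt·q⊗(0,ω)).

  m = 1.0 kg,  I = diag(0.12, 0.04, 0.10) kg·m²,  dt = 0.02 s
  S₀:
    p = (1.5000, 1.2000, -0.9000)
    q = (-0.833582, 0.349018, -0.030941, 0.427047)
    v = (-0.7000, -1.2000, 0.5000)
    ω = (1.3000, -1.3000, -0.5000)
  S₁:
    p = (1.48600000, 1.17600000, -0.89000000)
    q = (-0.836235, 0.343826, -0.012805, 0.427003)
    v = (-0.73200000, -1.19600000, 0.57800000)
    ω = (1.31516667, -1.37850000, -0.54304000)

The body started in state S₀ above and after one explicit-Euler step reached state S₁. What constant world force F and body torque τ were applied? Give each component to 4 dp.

ω₁ − ω₀ = (0.01516667, -0.07850000, -0.04304000)
I·α + gyro = (0.1300, -0.1700, -0.0800)
Δv = v₁−v₀ = (-0.03200000, 0.00400000, 0.07800000)
m·(v₁−v₀)/dt = (-1.6000, 0.2000, 3.9000)

F = (-1.6000, 0.2000, 3.9000)
τ = (0.1300, -0.1700, -0.0800)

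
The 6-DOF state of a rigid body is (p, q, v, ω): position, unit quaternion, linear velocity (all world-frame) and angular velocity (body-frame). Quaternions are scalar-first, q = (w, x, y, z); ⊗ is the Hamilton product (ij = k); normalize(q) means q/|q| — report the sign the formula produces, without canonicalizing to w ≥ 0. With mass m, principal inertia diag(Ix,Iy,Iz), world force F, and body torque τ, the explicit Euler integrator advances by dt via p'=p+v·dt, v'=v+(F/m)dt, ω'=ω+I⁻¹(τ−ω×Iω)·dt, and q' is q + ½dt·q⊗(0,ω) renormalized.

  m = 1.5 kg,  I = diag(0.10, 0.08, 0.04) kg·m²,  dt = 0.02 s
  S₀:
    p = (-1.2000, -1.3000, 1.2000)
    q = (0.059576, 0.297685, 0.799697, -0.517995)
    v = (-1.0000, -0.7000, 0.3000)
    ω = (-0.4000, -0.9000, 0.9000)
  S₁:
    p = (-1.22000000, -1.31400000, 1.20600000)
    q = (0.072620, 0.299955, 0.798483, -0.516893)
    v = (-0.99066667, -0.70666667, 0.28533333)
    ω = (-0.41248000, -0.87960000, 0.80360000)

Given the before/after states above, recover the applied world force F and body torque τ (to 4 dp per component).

Δv = v₁−v₀ = (0.00933333, -0.00666667, -0.01466667)
applied force F = (0.7000, -0.5000, -1.1000)
Δω = ω₁−ω₀ = (-0.01248000, 0.02040000, -0.09640000)
applied torque τ = (-0.0300, 0.0600, -0.2000)

F = (0.7000, -0.5000, -1.1000)
τ = (-0.0300, 0.0600, -0.2000)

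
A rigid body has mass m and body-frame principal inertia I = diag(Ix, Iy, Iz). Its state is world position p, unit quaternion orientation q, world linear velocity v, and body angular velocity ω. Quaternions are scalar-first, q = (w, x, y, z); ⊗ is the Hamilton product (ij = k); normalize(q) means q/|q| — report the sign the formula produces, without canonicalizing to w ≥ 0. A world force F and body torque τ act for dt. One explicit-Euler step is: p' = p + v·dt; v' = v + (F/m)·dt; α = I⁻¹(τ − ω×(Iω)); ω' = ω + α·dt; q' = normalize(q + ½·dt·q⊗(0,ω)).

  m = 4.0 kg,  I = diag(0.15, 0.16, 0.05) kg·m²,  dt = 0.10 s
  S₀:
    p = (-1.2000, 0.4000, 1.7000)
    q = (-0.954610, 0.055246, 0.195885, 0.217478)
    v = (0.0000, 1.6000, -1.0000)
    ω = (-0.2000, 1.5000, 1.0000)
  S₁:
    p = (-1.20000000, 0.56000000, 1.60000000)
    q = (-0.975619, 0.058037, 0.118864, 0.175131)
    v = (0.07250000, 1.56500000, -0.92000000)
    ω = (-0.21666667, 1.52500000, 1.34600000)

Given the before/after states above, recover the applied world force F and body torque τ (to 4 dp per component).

ω₁ − ω₀ = (-0.01666667, 0.02500000, 0.34600000)
precession coupling = (-0.1650, -0.0200, -0.0030)
τ = I·(Δω/dt) + ω₀×(Iω₀) = (-0.1900, 0.0200, 0.1700)
velocity change Δv = (0.07250000, -0.03500000, 0.08000000)
applied force F = (2.9000, -1.4000, 3.2000)

F = (2.9000, -1.4000, 3.2000)
τ = (-0.1900, 0.0200, 0.1700)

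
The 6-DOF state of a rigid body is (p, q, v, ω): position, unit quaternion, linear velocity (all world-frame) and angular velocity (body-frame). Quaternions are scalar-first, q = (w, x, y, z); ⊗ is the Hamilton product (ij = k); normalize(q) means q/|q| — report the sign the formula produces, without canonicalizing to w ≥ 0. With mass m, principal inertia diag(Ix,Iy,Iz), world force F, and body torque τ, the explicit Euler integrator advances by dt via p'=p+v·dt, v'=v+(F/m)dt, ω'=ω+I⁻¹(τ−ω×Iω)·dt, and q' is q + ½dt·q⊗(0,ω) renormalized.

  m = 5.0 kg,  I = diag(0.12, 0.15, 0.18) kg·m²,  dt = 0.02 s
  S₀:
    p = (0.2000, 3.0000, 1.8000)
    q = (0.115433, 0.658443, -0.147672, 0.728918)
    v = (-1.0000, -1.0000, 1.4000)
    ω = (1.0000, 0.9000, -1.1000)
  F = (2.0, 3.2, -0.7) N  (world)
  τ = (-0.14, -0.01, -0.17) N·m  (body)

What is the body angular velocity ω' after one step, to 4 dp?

ω' = (0.9816, 0.8899, -1.1219)

precession coupling ω×(Iω) = (-0.0297, 0.0660, 0.0270)
angular accel α = (-0.9192, -0.5067, -1.0944)
ω' = ω + α·dt = (0.9816, 0.8899, -1.1219)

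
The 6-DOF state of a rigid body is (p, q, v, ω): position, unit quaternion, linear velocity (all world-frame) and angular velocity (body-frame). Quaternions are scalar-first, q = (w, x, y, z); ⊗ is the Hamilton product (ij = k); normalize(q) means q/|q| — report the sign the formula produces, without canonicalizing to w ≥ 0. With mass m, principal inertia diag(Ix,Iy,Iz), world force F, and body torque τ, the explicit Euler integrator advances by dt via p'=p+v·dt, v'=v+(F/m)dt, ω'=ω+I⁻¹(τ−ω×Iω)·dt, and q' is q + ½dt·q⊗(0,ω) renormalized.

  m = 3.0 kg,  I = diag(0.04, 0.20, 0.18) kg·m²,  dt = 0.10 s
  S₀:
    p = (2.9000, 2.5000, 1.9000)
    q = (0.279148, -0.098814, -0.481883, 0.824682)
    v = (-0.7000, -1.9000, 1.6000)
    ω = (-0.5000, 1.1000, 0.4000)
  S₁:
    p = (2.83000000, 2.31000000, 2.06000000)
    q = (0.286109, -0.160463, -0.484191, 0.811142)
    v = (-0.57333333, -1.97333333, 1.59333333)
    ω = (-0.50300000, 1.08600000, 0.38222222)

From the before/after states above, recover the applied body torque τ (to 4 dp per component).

ω₁ − ω₀ = (-0.00300000, -0.01400000, -0.01777778)
τ = I·(Δω/dt) + ω₀×(Iω₀) = (-0.0100, 0.0000, -0.1200)

τ = (-0.0100, 0.0000, -0.1200)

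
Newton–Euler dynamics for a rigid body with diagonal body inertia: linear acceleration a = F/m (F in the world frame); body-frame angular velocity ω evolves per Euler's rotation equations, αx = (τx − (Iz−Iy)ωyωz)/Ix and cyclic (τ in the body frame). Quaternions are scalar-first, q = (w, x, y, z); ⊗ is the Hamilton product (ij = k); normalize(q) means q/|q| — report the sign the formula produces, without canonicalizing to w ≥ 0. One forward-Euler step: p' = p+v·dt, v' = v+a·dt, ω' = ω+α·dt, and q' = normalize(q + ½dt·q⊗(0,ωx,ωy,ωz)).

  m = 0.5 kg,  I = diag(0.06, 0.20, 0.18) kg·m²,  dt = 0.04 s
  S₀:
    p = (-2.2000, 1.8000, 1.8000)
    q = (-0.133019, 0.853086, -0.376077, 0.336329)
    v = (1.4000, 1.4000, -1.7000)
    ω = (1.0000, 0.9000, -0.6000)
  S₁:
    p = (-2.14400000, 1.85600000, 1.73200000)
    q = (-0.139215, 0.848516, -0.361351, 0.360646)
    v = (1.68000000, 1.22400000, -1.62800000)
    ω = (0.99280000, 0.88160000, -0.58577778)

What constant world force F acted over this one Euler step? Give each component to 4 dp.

F = (3.5000, -2.2000, 0.9000)

v₁ − v₀ = (0.28000000, -0.17600000, 0.07200000)
m·(v₁−v₀)/dt = (3.5000, -2.2000, 0.9000)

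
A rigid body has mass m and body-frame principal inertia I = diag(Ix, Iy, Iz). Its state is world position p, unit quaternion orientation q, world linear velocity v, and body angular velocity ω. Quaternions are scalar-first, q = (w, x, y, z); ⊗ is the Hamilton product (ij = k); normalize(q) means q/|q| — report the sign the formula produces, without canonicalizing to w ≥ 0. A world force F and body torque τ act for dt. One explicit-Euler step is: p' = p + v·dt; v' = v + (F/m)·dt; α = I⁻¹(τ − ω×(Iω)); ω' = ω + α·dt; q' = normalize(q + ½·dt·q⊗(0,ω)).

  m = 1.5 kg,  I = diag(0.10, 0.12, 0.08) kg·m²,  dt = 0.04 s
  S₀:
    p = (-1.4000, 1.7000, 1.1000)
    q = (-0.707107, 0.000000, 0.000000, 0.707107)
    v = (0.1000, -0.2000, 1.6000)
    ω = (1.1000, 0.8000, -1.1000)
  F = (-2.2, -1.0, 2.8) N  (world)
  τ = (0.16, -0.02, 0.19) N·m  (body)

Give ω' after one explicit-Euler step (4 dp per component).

precession coupling ω×(Iω) = (0.0352, -0.0242, 0.0176)
angular accel α = (1.2480, 0.0350, 2.1550)
ω + α·dt = (1.1499, 0.8014, -1.0138)

ω' = (1.1499, 0.8014, -1.0138)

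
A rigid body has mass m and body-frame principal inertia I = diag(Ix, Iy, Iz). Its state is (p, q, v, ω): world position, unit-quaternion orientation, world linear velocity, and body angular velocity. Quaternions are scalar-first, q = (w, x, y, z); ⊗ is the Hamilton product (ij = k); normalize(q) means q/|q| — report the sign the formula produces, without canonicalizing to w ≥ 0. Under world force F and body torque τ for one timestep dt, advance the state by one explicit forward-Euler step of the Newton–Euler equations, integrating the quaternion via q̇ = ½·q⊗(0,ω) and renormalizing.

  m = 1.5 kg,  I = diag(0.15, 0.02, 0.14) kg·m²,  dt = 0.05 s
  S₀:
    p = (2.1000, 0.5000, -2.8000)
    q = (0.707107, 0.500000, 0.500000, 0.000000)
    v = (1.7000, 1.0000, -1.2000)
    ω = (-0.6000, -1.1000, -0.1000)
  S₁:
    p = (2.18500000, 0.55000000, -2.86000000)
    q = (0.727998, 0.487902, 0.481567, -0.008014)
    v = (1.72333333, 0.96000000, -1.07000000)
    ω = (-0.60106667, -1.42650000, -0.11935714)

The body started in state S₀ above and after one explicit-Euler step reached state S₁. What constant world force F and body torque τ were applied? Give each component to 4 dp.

Δω = ω₁−ω₀ = (-0.00106667, -0.32650000, -0.01935714)
applied torque τ = (0.0100, -0.1300, -0.1400)
Δv = v₁−v₀ = (0.02333333, -0.04000000, 0.13000000)
m·(v₁−v₀)/dt = (0.7000, -1.2000, 3.9000)

F = (0.7000, -1.2000, 3.9000)
τ = (0.0100, -0.1300, -0.1400)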